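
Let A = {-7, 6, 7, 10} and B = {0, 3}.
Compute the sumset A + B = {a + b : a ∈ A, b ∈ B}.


A + B = {a + b : a ∈ A, b ∈ B}.
Enumerate all |A|·|B| = 4·2 = 8 pairs (a, b) and collect distinct sums.
a = -7: -7+0=-7, -7+3=-4
a = 6: 6+0=6, 6+3=9
a = 7: 7+0=7, 7+3=10
a = 10: 10+0=10, 10+3=13
Collecting distinct sums: A + B = {-7, -4, 6, 7, 9, 10, 13}
|A + B| = 7

A + B = {-7, -4, 6, 7, 9, 10, 13}


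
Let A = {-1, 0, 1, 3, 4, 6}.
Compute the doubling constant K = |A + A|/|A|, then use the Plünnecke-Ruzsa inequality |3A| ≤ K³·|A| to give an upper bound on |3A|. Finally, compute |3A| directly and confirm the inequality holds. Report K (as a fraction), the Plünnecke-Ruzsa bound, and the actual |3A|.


|A| = 6.
Step 1: Compute A + A by enumerating all 36 pairs.
A + A = {-2, -1, 0, 1, 2, 3, 4, 5, 6, 7, 8, 9, 10, 12}, so |A + A| = 14.
Step 2: Doubling constant K = |A + A|/|A| = 14/6 = 14/6 ≈ 2.3333.
Step 3: Plünnecke-Ruzsa gives |3A| ≤ K³·|A| = (2.3333)³ · 6 ≈ 76.2222.
Step 4: Compute 3A = A + A + A directly by enumerating all triples (a,b,c) ∈ A³; |3A| = 21.
Step 5: Check 21 ≤ 76.2222? Yes ✓.

K = 14/6, Plünnecke-Ruzsa bound K³|A| ≈ 76.2222, |3A| = 21, inequality holds.


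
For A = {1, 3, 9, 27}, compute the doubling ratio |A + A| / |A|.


|A| = 4.
Compute A + A by enumerating all 16 pairs.
A + A = {2, 4, 6, 10, 12, 18, 28, 30, 36, 54}, so |A + A| = 10.
K = |A + A| / |A| = 10/4 = 5/2 ≈ 2.5000.
Reference: AP of size 4 gives K = 7/4 ≈ 1.7500; a fully generic set of size 4 gives K ≈ 2.5000.

|A| = 4, |A + A| = 10, K = 10/4 = 5/2.


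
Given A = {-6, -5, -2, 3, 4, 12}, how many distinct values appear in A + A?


A + A = {a + a' : a, a' ∈ A}; |A| = 6.
General bounds: 2|A| - 1 ≤ |A + A| ≤ |A|(|A|+1)/2, i.e. 11 ≤ |A + A| ≤ 21.
Lower bound 2|A|-1 is attained iff A is an arithmetic progression.
Enumerate sums a + a' for a ≤ a' (symmetric, so this suffices):
a = -6: -6+-6=-12, -6+-5=-11, -6+-2=-8, -6+3=-3, -6+4=-2, -6+12=6
a = -5: -5+-5=-10, -5+-2=-7, -5+3=-2, -5+4=-1, -5+12=7
a = -2: -2+-2=-4, -2+3=1, -2+4=2, -2+12=10
a = 3: 3+3=6, 3+4=7, 3+12=15
a = 4: 4+4=8, 4+12=16
a = 12: 12+12=24
Distinct sums: {-12, -11, -10, -8, -7, -4, -3, -2, -1, 1, 2, 6, 7, 8, 10, 15, 16, 24}
|A + A| = 18

|A + A| = 18


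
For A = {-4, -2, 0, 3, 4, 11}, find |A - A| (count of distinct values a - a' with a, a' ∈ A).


A - A = {a - a' : a, a' ∈ A}; |A| = 6.
Bounds: 2|A|-1 ≤ |A - A| ≤ |A|² - |A| + 1, i.e. 11 ≤ |A - A| ≤ 31.
Note: 0 ∈ A - A always (from a - a). The set is symmetric: if d ∈ A - A then -d ∈ A - A.
Enumerate nonzero differences d = a - a' with a > a' (then include -d):
Positive differences: {1, 2, 3, 4, 5, 6, 7, 8, 11, 13, 15}
Full difference set: {0} ∪ (positive diffs) ∪ (negative diffs).
|A - A| = 1 + 2·11 = 23 (matches direct enumeration: 23).

|A - A| = 23


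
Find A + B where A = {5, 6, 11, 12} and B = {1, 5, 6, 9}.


A + B = {a + b : a ∈ A, b ∈ B}.
Enumerate all |A|·|B| = 4·4 = 16 pairs (a, b) and collect distinct sums.
a = 5: 5+1=6, 5+5=10, 5+6=11, 5+9=14
a = 6: 6+1=7, 6+5=11, 6+6=12, 6+9=15
a = 11: 11+1=12, 11+5=16, 11+6=17, 11+9=20
a = 12: 12+1=13, 12+5=17, 12+6=18, 12+9=21
Collecting distinct sums: A + B = {6, 7, 10, 11, 12, 13, 14, 15, 16, 17, 18, 20, 21}
|A + B| = 13

A + B = {6, 7, 10, 11, 12, 13, 14, 15, 16, 17, 18, 20, 21}


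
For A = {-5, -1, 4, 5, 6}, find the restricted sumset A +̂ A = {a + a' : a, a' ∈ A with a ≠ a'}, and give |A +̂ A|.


Restricted sumset: A +̂ A = {a + a' : a ∈ A, a' ∈ A, a ≠ a'}.
Equivalently, take A + A and drop any sum 2a that is achievable ONLY as a + a for a ∈ A (i.e. sums representable only with equal summands).
Enumerate pairs (a, a') with a < a' (symmetric, so each unordered pair gives one sum; this covers all a ≠ a'):
  -5 + -1 = -6
  -5 + 4 = -1
  -5 + 5 = 0
  -5 + 6 = 1
  -1 + 4 = 3
  -1 + 5 = 4
  -1 + 6 = 5
  4 + 5 = 9
  4 + 6 = 10
  5 + 6 = 11
Collected distinct sums: {-6, -1, 0, 1, 3, 4, 5, 9, 10, 11}
|A +̂ A| = 10
(Reference bound: |A +̂ A| ≥ 2|A| - 3 for |A| ≥ 2, with |A| = 5 giving ≥ 7.)

|A +̂ A| = 10


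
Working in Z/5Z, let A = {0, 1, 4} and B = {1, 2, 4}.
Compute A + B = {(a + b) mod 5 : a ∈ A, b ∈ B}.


Work in Z/5Z: reduce every sum a + b modulo 5.
Enumerate all 9 pairs:
a = 0: 0+1=1, 0+2=2, 0+4=4
a = 1: 1+1=2, 1+2=3, 1+4=0
a = 4: 4+1=0, 4+2=1, 4+4=3
Distinct residues collected: {0, 1, 2, 3, 4}
|A + B| = 5 (out of 5 total residues).

A + B = {0, 1, 2, 3, 4}


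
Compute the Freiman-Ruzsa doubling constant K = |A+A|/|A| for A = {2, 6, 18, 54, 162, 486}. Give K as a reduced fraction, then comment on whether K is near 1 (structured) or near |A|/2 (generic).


|A| = 6.
Compute A + A by enumerating all 36 pairs.
A + A = {4, 8, 12, 20, 24, 36, 56, 60, 72, 108, 164, 168, 180, 216, 324, 488, 492, 504, 540, 648, 972}, so |A + A| = 21.
K = |A + A| / |A| = 21/6 = 7/2 ≈ 3.5000.
Reference: AP of size 6 gives K = 11/6 ≈ 1.8333; a fully generic set of size 6 gives K ≈ 3.5000.

|A| = 6, |A + A| = 21, K = 21/6 = 7/2.


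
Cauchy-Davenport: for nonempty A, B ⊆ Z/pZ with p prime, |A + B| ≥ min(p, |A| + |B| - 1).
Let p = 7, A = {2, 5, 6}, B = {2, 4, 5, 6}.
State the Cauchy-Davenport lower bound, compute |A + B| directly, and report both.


Cauchy-Davenport: |A + B| ≥ min(p, |A| + |B| - 1) for A, B nonempty in Z/pZ.
|A| = 3, |B| = 4, p = 7.
CD lower bound = min(7, 3 + 4 - 1) = min(7, 6) = 6.
Compute A + B mod 7 directly:
a = 2: 2+2=4, 2+4=6, 2+5=0, 2+6=1
a = 5: 5+2=0, 5+4=2, 5+5=3, 5+6=4
a = 6: 6+2=1, 6+4=3, 6+5=4, 6+6=5
A + B = {0, 1, 2, 3, 4, 5, 6}, so |A + B| = 7.
Verify: 7 ≥ 6? Yes ✓.

CD lower bound = 6, actual |A + B| = 7.


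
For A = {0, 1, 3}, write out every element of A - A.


A - A = {a - a' : a, a' ∈ A}.
Compute a - a' for each ordered pair (a, a'):
a = 0: 0-0=0, 0-1=-1, 0-3=-3
a = 1: 1-0=1, 1-1=0, 1-3=-2
a = 3: 3-0=3, 3-1=2, 3-3=0
Collecting distinct values (and noting 0 appears from a-a):
A - A = {-3, -2, -1, 0, 1, 2, 3}
|A - A| = 7

A - A = {-3, -2, -1, 0, 1, 2, 3}


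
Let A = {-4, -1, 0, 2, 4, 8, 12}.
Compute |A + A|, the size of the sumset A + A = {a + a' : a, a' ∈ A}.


A + A = {a + a' : a, a' ∈ A}; |A| = 7.
General bounds: 2|A| - 1 ≤ |A + A| ≤ |A|(|A|+1)/2, i.e. 13 ≤ |A + A| ≤ 28.
Lower bound 2|A|-1 is attained iff A is an arithmetic progression.
Enumerate sums a + a' for a ≤ a' (symmetric, so this suffices):
a = -4: -4+-4=-8, -4+-1=-5, -4+0=-4, -4+2=-2, -4+4=0, -4+8=4, -4+12=8
a = -1: -1+-1=-2, -1+0=-1, -1+2=1, -1+4=3, -1+8=7, -1+12=11
a = 0: 0+0=0, 0+2=2, 0+4=4, 0+8=8, 0+12=12
a = 2: 2+2=4, 2+4=6, 2+8=10, 2+12=14
a = 4: 4+4=8, 4+8=12, 4+12=16
a = 8: 8+8=16, 8+12=20
a = 12: 12+12=24
Distinct sums: {-8, -5, -4, -2, -1, 0, 1, 2, 3, 4, 6, 7, 8, 10, 11, 12, 14, 16, 20, 24}
|A + A| = 20

|A + A| = 20


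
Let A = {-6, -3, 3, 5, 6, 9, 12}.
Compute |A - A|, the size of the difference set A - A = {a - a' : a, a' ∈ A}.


A - A = {a - a' : a, a' ∈ A}; |A| = 7.
Bounds: 2|A|-1 ≤ |A - A| ≤ |A|² - |A| + 1, i.e. 13 ≤ |A - A| ≤ 43.
Note: 0 ∈ A - A always (from a - a). The set is symmetric: if d ∈ A - A then -d ∈ A - A.
Enumerate nonzero differences d = a - a' with a > a' (then include -d):
Positive differences: {1, 2, 3, 4, 6, 7, 8, 9, 11, 12, 15, 18}
Full difference set: {0} ∪ (positive diffs) ∪ (negative diffs).
|A - A| = 1 + 2·12 = 25 (matches direct enumeration: 25).

|A - A| = 25


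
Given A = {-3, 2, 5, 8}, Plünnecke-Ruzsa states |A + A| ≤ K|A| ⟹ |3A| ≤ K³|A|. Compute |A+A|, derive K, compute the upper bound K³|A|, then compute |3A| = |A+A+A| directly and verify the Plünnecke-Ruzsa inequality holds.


|A| = 4.
Step 1: Compute A + A by enumerating all 16 pairs.
A + A = {-6, -1, 2, 4, 5, 7, 10, 13, 16}, so |A + A| = 9.
Step 2: Doubling constant K = |A + A|/|A| = 9/4 = 9/4 ≈ 2.2500.
Step 3: Plünnecke-Ruzsa gives |3A| ≤ K³·|A| = (2.2500)³ · 4 ≈ 45.5625.
Step 4: Compute 3A = A + A + A directly by enumerating all triples (a,b,c) ∈ A³; |3A| = 16.
Step 5: Check 16 ≤ 45.5625? Yes ✓.

K = 9/4, Plünnecke-Ruzsa bound K³|A| ≈ 45.5625, |3A| = 16, inequality holds.


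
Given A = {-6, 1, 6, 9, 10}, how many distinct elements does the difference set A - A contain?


A - A = {a - a' : a, a' ∈ A}; |A| = 5.
Bounds: 2|A|-1 ≤ |A - A| ≤ |A|² - |A| + 1, i.e. 9 ≤ |A - A| ≤ 21.
Note: 0 ∈ A - A always (from a - a). The set is symmetric: if d ∈ A - A then -d ∈ A - A.
Enumerate nonzero differences d = a - a' with a > a' (then include -d):
Positive differences: {1, 3, 4, 5, 7, 8, 9, 12, 15, 16}
Full difference set: {0} ∪ (positive diffs) ∪ (negative diffs).
|A - A| = 1 + 2·10 = 21 (matches direct enumeration: 21).

|A - A| = 21


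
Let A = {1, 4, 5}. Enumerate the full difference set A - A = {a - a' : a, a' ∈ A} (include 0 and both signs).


A - A = {a - a' : a, a' ∈ A}.
Compute a - a' for each ordered pair (a, a'):
a = 1: 1-1=0, 1-4=-3, 1-5=-4
a = 4: 4-1=3, 4-4=0, 4-5=-1
a = 5: 5-1=4, 5-4=1, 5-5=0
Collecting distinct values (and noting 0 appears from a-a):
A - A = {-4, -3, -1, 0, 1, 3, 4}
|A - A| = 7

A - A = {-4, -3, -1, 0, 1, 3, 4}


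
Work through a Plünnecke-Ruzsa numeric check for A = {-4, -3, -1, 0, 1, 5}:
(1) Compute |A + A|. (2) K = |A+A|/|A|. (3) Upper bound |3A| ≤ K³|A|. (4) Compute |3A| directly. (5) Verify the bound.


|A| = 6.
Step 1: Compute A + A by enumerating all 36 pairs.
A + A = {-8, -7, -6, -5, -4, -3, -2, -1, 0, 1, 2, 4, 5, 6, 10}, so |A + A| = 15.
Step 2: Doubling constant K = |A + A|/|A| = 15/6 = 15/6 ≈ 2.5000.
Step 3: Plünnecke-Ruzsa gives |3A| ≤ K³·|A| = (2.5000)³ · 6 ≈ 93.7500.
Step 4: Compute 3A = A + A + A directly by enumerating all triples (a,b,c) ∈ A³; |3A| = 24.
Step 5: Check 24 ≤ 93.7500? Yes ✓.

K = 15/6, Plünnecke-Ruzsa bound K³|A| ≈ 93.7500, |3A| = 24, inequality holds.


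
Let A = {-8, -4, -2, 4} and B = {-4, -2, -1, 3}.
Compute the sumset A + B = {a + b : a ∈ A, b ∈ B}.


A + B = {a + b : a ∈ A, b ∈ B}.
Enumerate all |A|·|B| = 4·4 = 16 pairs (a, b) and collect distinct sums.
a = -8: -8+-4=-12, -8+-2=-10, -8+-1=-9, -8+3=-5
a = -4: -4+-4=-8, -4+-2=-6, -4+-1=-5, -4+3=-1
a = -2: -2+-4=-6, -2+-2=-4, -2+-1=-3, -2+3=1
a = 4: 4+-4=0, 4+-2=2, 4+-1=3, 4+3=7
Collecting distinct sums: A + B = {-12, -10, -9, -8, -6, -5, -4, -3, -1, 0, 1, 2, 3, 7}
|A + B| = 14

A + B = {-12, -10, -9, -8, -6, -5, -4, -3, -1, 0, 1, 2, 3, 7}


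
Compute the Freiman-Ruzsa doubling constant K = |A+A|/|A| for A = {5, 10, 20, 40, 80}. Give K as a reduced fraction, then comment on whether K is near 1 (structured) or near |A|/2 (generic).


|A| = 5.
Compute A + A by enumerating all 25 pairs.
A + A = {10, 15, 20, 25, 30, 40, 45, 50, 60, 80, 85, 90, 100, 120, 160}, so |A + A| = 15.
K = |A + A| / |A| = 15/5 = 3/1 ≈ 3.0000.
Reference: AP of size 5 gives K = 9/5 ≈ 1.8000; a fully generic set of size 5 gives K ≈ 3.0000.

|A| = 5, |A + A| = 15, K = 15/5 = 3/1.


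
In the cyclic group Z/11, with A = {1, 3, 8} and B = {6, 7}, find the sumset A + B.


Work in Z/11Z: reduce every sum a + b modulo 11.
Enumerate all 6 pairs:
a = 1: 1+6=7, 1+7=8
a = 3: 3+6=9, 3+7=10
a = 8: 8+6=3, 8+7=4
Distinct residues collected: {3, 4, 7, 8, 9, 10}
|A + B| = 6 (out of 11 total residues).

A + B = {3, 4, 7, 8, 9, 10}


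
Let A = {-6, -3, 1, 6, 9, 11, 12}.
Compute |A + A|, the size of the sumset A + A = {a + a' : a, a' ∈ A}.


A + A = {a + a' : a, a' ∈ A}; |A| = 7.
General bounds: 2|A| - 1 ≤ |A + A| ≤ |A|(|A|+1)/2, i.e. 13 ≤ |A + A| ≤ 28.
Lower bound 2|A|-1 is attained iff A is an arithmetic progression.
Enumerate sums a + a' for a ≤ a' (symmetric, so this suffices):
a = -6: -6+-6=-12, -6+-3=-9, -6+1=-5, -6+6=0, -6+9=3, -6+11=5, -6+12=6
a = -3: -3+-3=-6, -3+1=-2, -3+6=3, -3+9=6, -3+11=8, -3+12=9
a = 1: 1+1=2, 1+6=7, 1+9=10, 1+11=12, 1+12=13
a = 6: 6+6=12, 6+9=15, 6+11=17, 6+12=18
a = 9: 9+9=18, 9+11=20, 9+12=21
a = 11: 11+11=22, 11+12=23
a = 12: 12+12=24
Distinct sums: {-12, -9, -6, -5, -2, 0, 2, 3, 5, 6, 7, 8, 9, 10, 12, 13, 15, 17, 18, 20, 21, 22, 23, 24}
|A + A| = 24

|A + A| = 24


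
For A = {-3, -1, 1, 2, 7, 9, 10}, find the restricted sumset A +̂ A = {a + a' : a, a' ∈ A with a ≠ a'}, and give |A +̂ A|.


Restricted sumset: A +̂ A = {a + a' : a ∈ A, a' ∈ A, a ≠ a'}.
Equivalently, take A + A and drop any sum 2a that is achievable ONLY as a + a for a ∈ A (i.e. sums representable only with equal summands).
Enumerate pairs (a, a') with a < a' (symmetric, so each unordered pair gives one sum; this covers all a ≠ a'):
  -3 + -1 = -4
  -3 + 1 = -2
  -3 + 2 = -1
  -3 + 7 = 4
  -3 + 9 = 6
  -3 + 10 = 7
  -1 + 1 = 0
  -1 + 2 = 1
  -1 + 7 = 6
  -1 + 9 = 8
  -1 + 10 = 9
  1 + 2 = 3
  1 + 7 = 8
  1 + 9 = 10
  1 + 10 = 11
  2 + 7 = 9
  2 + 9 = 11
  2 + 10 = 12
  7 + 9 = 16
  7 + 10 = 17
  9 + 10 = 19
Collected distinct sums: {-4, -2, -1, 0, 1, 3, 4, 6, 7, 8, 9, 10, 11, 12, 16, 17, 19}
|A +̂ A| = 17
(Reference bound: |A +̂ A| ≥ 2|A| - 3 for |A| ≥ 2, with |A| = 7 giving ≥ 11.)

|A +̂ A| = 17


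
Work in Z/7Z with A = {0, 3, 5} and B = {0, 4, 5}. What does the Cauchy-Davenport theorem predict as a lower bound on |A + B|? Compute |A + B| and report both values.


Cauchy-Davenport: |A + B| ≥ min(p, |A| + |B| - 1) for A, B nonempty in Z/pZ.
|A| = 3, |B| = 3, p = 7.
CD lower bound = min(7, 3 + 3 - 1) = min(7, 5) = 5.
Compute A + B mod 7 directly:
a = 0: 0+0=0, 0+4=4, 0+5=5
a = 3: 3+0=3, 3+4=0, 3+5=1
a = 5: 5+0=5, 5+4=2, 5+5=3
A + B = {0, 1, 2, 3, 4, 5}, so |A + B| = 6.
Verify: 6 ≥ 5? Yes ✓.

CD lower bound = 5, actual |A + B| = 6.


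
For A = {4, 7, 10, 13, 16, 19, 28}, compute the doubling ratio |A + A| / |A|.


|A| = 7.
Compute A + A by enumerating all 49 pairs.
A + A = {8, 11, 14, 17, 20, 23, 26, 29, 32, 35, 38, 41, 44, 47, 56}, so |A + A| = 15.
K = |A + A| / |A| = 15/7 (already in lowest terms) ≈ 2.1429.
Reference: AP of size 7 gives K = 13/7 ≈ 1.8571; a fully generic set of size 7 gives K ≈ 4.0000.

|A| = 7, |A + A| = 15, K = 15/7.


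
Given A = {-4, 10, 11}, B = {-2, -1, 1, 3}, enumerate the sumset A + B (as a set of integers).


A + B = {a + b : a ∈ A, b ∈ B}.
Enumerate all |A|·|B| = 3·4 = 12 pairs (a, b) and collect distinct sums.
a = -4: -4+-2=-6, -4+-1=-5, -4+1=-3, -4+3=-1
a = 10: 10+-2=8, 10+-1=9, 10+1=11, 10+3=13
a = 11: 11+-2=9, 11+-1=10, 11+1=12, 11+3=14
Collecting distinct sums: A + B = {-6, -5, -3, -1, 8, 9, 10, 11, 12, 13, 14}
|A + B| = 11

A + B = {-6, -5, -3, -1, 8, 9, 10, 11, 12, 13, 14}


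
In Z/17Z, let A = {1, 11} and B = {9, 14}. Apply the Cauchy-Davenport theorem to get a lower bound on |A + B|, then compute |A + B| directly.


Cauchy-Davenport: |A + B| ≥ min(p, |A| + |B| - 1) for A, B nonempty in Z/pZ.
|A| = 2, |B| = 2, p = 17.
CD lower bound = min(17, 2 + 2 - 1) = min(17, 3) = 3.
Compute A + B mod 17 directly:
a = 1: 1+9=10, 1+14=15
a = 11: 11+9=3, 11+14=8
A + B = {3, 8, 10, 15}, so |A + B| = 4.
Verify: 4 ≥ 3? Yes ✓.

CD lower bound = 3, actual |A + B| = 4.


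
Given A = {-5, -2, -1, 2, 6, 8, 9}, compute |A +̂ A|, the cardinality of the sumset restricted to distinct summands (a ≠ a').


Restricted sumset: A +̂ A = {a + a' : a ∈ A, a' ∈ A, a ≠ a'}.
Equivalently, take A + A and drop any sum 2a that is achievable ONLY as a + a for a ∈ A (i.e. sums representable only with equal summands).
Enumerate pairs (a, a') with a < a' (symmetric, so each unordered pair gives one sum; this covers all a ≠ a'):
  -5 + -2 = -7
  -5 + -1 = -6
  -5 + 2 = -3
  -5 + 6 = 1
  -5 + 8 = 3
  -5 + 9 = 4
  -2 + -1 = -3
  -2 + 2 = 0
  -2 + 6 = 4
  -2 + 8 = 6
  -2 + 9 = 7
  -1 + 2 = 1
  -1 + 6 = 5
  -1 + 8 = 7
  -1 + 9 = 8
  2 + 6 = 8
  2 + 8 = 10
  2 + 9 = 11
  6 + 8 = 14
  6 + 9 = 15
  8 + 9 = 17
Collected distinct sums: {-7, -6, -3, 0, 1, 3, 4, 5, 6, 7, 8, 10, 11, 14, 15, 17}
|A +̂ A| = 16
(Reference bound: |A +̂ A| ≥ 2|A| - 3 for |A| ≥ 2, with |A| = 7 giving ≥ 11.)

|A +̂ A| = 16


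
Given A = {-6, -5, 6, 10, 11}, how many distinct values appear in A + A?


A + A = {a + a' : a, a' ∈ A}; |A| = 5.
General bounds: 2|A| - 1 ≤ |A + A| ≤ |A|(|A|+1)/2, i.e. 9 ≤ |A + A| ≤ 15.
Lower bound 2|A|-1 is attained iff A is an arithmetic progression.
Enumerate sums a + a' for a ≤ a' (symmetric, so this suffices):
a = -6: -6+-6=-12, -6+-5=-11, -6+6=0, -6+10=4, -6+11=5
a = -5: -5+-5=-10, -5+6=1, -5+10=5, -5+11=6
a = 6: 6+6=12, 6+10=16, 6+11=17
a = 10: 10+10=20, 10+11=21
a = 11: 11+11=22
Distinct sums: {-12, -11, -10, 0, 1, 4, 5, 6, 12, 16, 17, 20, 21, 22}
|A + A| = 14

|A + A| = 14


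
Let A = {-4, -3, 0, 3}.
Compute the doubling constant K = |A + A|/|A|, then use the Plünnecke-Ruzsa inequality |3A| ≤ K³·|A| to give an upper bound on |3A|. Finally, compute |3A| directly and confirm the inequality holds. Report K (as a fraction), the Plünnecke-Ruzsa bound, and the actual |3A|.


|A| = 4.
Step 1: Compute A + A by enumerating all 16 pairs.
A + A = {-8, -7, -6, -4, -3, -1, 0, 3, 6}, so |A + A| = 9.
Step 2: Doubling constant K = |A + A|/|A| = 9/4 = 9/4 ≈ 2.2500.
Step 3: Plünnecke-Ruzsa gives |3A| ≤ K³·|A| = (2.2500)³ · 4 ≈ 45.5625.
Step 4: Compute 3A = A + A + A directly by enumerating all triples (a,b,c) ∈ A³; |3A| = 16.
Step 5: Check 16 ≤ 45.5625? Yes ✓.

K = 9/4, Plünnecke-Ruzsa bound K³|A| ≈ 45.5625, |3A| = 16, inequality holds.


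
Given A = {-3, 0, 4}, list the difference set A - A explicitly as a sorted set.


A - A = {a - a' : a, a' ∈ A}.
Compute a - a' for each ordered pair (a, a'):
a = -3: -3--3=0, -3-0=-3, -3-4=-7
a = 0: 0--3=3, 0-0=0, 0-4=-4
a = 4: 4--3=7, 4-0=4, 4-4=0
Collecting distinct values (and noting 0 appears from a-a):
A - A = {-7, -4, -3, 0, 3, 4, 7}
|A - A| = 7

A - A = {-7, -4, -3, 0, 3, 4, 7}


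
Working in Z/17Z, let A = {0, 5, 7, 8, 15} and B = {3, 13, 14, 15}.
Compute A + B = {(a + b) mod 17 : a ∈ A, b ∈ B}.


Work in Z/17Z: reduce every sum a + b modulo 17.
Enumerate all 20 pairs:
a = 0: 0+3=3, 0+13=13, 0+14=14, 0+15=15
a = 5: 5+3=8, 5+13=1, 5+14=2, 5+15=3
a = 7: 7+3=10, 7+13=3, 7+14=4, 7+15=5
a = 8: 8+3=11, 8+13=4, 8+14=5, 8+15=6
a = 15: 15+3=1, 15+13=11, 15+14=12, 15+15=13
Distinct residues collected: {1, 2, 3, 4, 5, 6, 8, 10, 11, 12, 13, 14, 15}
|A + B| = 13 (out of 17 total residues).

A + B = {1, 2, 3, 4, 5, 6, 8, 10, 11, 12, 13, 14, 15}


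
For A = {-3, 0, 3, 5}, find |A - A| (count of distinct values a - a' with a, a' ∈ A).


A - A = {a - a' : a, a' ∈ A}; |A| = 4.
Bounds: 2|A|-1 ≤ |A - A| ≤ |A|² - |A| + 1, i.e. 7 ≤ |A - A| ≤ 13.
Note: 0 ∈ A - A always (from a - a). The set is symmetric: if d ∈ A - A then -d ∈ A - A.
Enumerate nonzero differences d = a - a' with a > a' (then include -d):
Positive differences: {2, 3, 5, 6, 8}
Full difference set: {0} ∪ (positive diffs) ∪ (negative diffs).
|A - A| = 1 + 2·5 = 11 (matches direct enumeration: 11).

|A - A| = 11


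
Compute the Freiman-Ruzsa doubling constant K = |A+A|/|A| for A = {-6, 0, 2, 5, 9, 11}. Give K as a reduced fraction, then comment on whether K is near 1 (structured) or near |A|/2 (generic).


|A| = 6.
Compute A + A by enumerating all 36 pairs.
A + A = {-12, -6, -4, -1, 0, 2, 3, 4, 5, 7, 9, 10, 11, 13, 14, 16, 18, 20, 22}, so |A + A| = 19.
K = |A + A| / |A| = 19/6 (already in lowest terms) ≈ 3.1667.
Reference: AP of size 6 gives K = 11/6 ≈ 1.8333; a fully generic set of size 6 gives K ≈ 3.5000.

|A| = 6, |A + A| = 19, K = 19/6.


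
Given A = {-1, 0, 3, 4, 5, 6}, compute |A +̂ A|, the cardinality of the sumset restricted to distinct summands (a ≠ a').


Restricted sumset: A +̂ A = {a + a' : a ∈ A, a' ∈ A, a ≠ a'}.
Equivalently, take A + A and drop any sum 2a that is achievable ONLY as a + a for a ∈ A (i.e. sums representable only with equal summands).
Enumerate pairs (a, a') with a < a' (symmetric, so each unordered pair gives one sum; this covers all a ≠ a'):
  -1 + 0 = -1
  -1 + 3 = 2
  -1 + 4 = 3
  -1 + 5 = 4
  -1 + 6 = 5
  0 + 3 = 3
  0 + 4 = 4
  0 + 5 = 5
  0 + 6 = 6
  3 + 4 = 7
  3 + 5 = 8
  3 + 6 = 9
  4 + 5 = 9
  4 + 6 = 10
  5 + 6 = 11
Collected distinct sums: {-1, 2, 3, 4, 5, 6, 7, 8, 9, 10, 11}
|A +̂ A| = 11
(Reference bound: |A +̂ A| ≥ 2|A| - 3 for |A| ≥ 2, with |A| = 6 giving ≥ 9.)

|A +̂ A| = 11


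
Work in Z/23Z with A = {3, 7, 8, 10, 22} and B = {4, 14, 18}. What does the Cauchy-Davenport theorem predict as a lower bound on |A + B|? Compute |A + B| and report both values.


Cauchy-Davenport: |A + B| ≥ min(p, |A| + |B| - 1) for A, B nonempty in Z/pZ.
|A| = 5, |B| = 3, p = 23.
CD lower bound = min(23, 5 + 3 - 1) = min(23, 7) = 7.
Compute A + B mod 23 directly:
a = 3: 3+4=7, 3+14=17, 3+18=21
a = 7: 7+4=11, 7+14=21, 7+18=2
a = 8: 8+4=12, 8+14=22, 8+18=3
a = 10: 10+4=14, 10+14=1, 10+18=5
a = 22: 22+4=3, 22+14=13, 22+18=17
A + B = {1, 2, 3, 5, 7, 11, 12, 13, 14, 17, 21, 22}, so |A + B| = 12.
Verify: 12 ≥ 7? Yes ✓.

CD lower bound = 7, actual |A + B| = 12.


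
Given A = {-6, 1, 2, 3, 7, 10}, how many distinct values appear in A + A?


A + A = {a + a' : a, a' ∈ A}; |A| = 6.
General bounds: 2|A| - 1 ≤ |A + A| ≤ |A|(|A|+1)/2, i.e. 11 ≤ |A + A| ≤ 21.
Lower bound 2|A|-1 is attained iff A is an arithmetic progression.
Enumerate sums a + a' for a ≤ a' (symmetric, so this suffices):
a = -6: -6+-6=-12, -6+1=-5, -6+2=-4, -6+3=-3, -6+7=1, -6+10=4
a = 1: 1+1=2, 1+2=3, 1+3=4, 1+7=8, 1+10=11
a = 2: 2+2=4, 2+3=5, 2+7=9, 2+10=12
a = 3: 3+3=6, 3+7=10, 3+10=13
a = 7: 7+7=14, 7+10=17
a = 10: 10+10=20
Distinct sums: {-12, -5, -4, -3, 1, 2, 3, 4, 5, 6, 8, 9, 10, 11, 12, 13, 14, 17, 20}
|A + A| = 19

|A + A| = 19


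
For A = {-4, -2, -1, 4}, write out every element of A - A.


A - A = {a - a' : a, a' ∈ A}.
Compute a - a' for each ordered pair (a, a'):
a = -4: -4--4=0, -4--2=-2, -4--1=-3, -4-4=-8
a = -2: -2--4=2, -2--2=0, -2--1=-1, -2-4=-6
a = -1: -1--4=3, -1--2=1, -1--1=0, -1-4=-5
a = 4: 4--4=8, 4--2=6, 4--1=5, 4-4=0
Collecting distinct values (and noting 0 appears from a-a):
A - A = {-8, -6, -5, -3, -2, -1, 0, 1, 2, 3, 5, 6, 8}
|A - A| = 13

A - A = {-8, -6, -5, -3, -2, -1, 0, 1, 2, 3, 5, 6, 8}


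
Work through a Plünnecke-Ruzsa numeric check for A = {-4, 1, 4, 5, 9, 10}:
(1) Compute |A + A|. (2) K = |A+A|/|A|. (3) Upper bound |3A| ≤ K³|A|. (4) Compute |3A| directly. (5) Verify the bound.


|A| = 6.
Step 1: Compute A + A by enumerating all 36 pairs.
A + A = {-8, -3, 0, 1, 2, 5, 6, 8, 9, 10, 11, 13, 14, 15, 18, 19, 20}, so |A + A| = 17.
Step 2: Doubling constant K = |A + A|/|A| = 17/6 = 17/6 ≈ 2.8333.
Step 3: Plünnecke-Ruzsa gives |3A| ≤ K³·|A| = (2.8333)³ · 6 ≈ 136.4722.
Step 4: Compute 3A = A + A + A directly by enumerating all triples (a,b,c) ∈ A³; |3A| = 33.
Step 5: Check 33 ≤ 136.4722? Yes ✓.

K = 17/6, Plünnecke-Ruzsa bound K³|A| ≈ 136.4722, |3A| = 33, inequality holds.


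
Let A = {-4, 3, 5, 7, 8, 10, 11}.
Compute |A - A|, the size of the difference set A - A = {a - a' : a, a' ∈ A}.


A - A = {a - a' : a, a' ∈ A}; |A| = 7.
Bounds: 2|A|-1 ≤ |A - A| ≤ |A|² - |A| + 1, i.e. 13 ≤ |A - A| ≤ 43.
Note: 0 ∈ A - A always (from a - a). The set is symmetric: if d ∈ A - A then -d ∈ A - A.
Enumerate nonzero differences d = a - a' with a > a' (then include -d):
Positive differences: {1, 2, 3, 4, 5, 6, 7, 8, 9, 11, 12, 14, 15}
Full difference set: {0} ∪ (positive diffs) ∪ (negative diffs).
|A - A| = 1 + 2·13 = 27 (matches direct enumeration: 27).

|A - A| = 27


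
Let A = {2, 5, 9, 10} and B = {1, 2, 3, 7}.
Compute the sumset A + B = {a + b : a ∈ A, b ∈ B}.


A + B = {a + b : a ∈ A, b ∈ B}.
Enumerate all |A|·|B| = 4·4 = 16 pairs (a, b) and collect distinct sums.
a = 2: 2+1=3, 2+2=4, 2+3=5, 2+7=9
a = 5: 5+1=6, 5+2=7, 5+3=8, 5+7=12
a = 9: 9+1=10, 9+2=11, 9+3=12, 9+7=16
a = 10: 10+1=11, 10+2=12, 10+3=13, 10+7=17
Collecting distinct sums: A + B = {3, 4, 5, 6, 7, 8, 9, 10, 11, 12, 13, 16, 17}
|A + B| = 13

A + B = {3, 4, 5, 6, 7, 8, 9, 10, 11, 12, 13, 16, 17}


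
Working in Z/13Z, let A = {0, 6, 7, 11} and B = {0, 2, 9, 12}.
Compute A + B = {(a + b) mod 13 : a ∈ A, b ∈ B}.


Work in Z/13Z: reduce every sum a + b modulo 13.
Enumerate all 16 pairs:
a = 0: 0+0=0, 0+2=2, 0+9=9, 0+12=12
a = 6: 6+0=6, 6+2=8, 6+9=2, 6+12=5
a = 7: 7+0=7, 7+2=9, 7+9=3, 7+12=6
a = 11: 11+0=11, 11+2=0, 11+9=7, 11+12=10
Distinct residues collected: {0, 2, 3, 5, 6, 7, 8, 9, 10, 11, 12}
|A + B| = 11 (out of 13 total residues).

A + B = {0, 2, 3, 5, 6, 7, 8, 9, 10, 11, 12}


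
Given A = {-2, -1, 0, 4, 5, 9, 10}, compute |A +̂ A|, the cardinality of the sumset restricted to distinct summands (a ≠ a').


Restricted sumset: A +̂ A = {a + a' : a ∈ A, a' ∈ A, a ≠ a'}.
Equivalently, take A + A and drop any sum 2a that is achievable ONLY as a + a for a ∈ A (i.e. sums representable only with equal summands).
Enumerate pairs (a, a') with a < a' (symmetric, so each unordered pair gives one sum; this covers all a ≠ a'):
  -2 + -1 = -3
  -2 + 0 = -2
  -2 + 4 = 2
  -2 + 5 = 3
  -2 + 9 = 7
  -2 + 10 = 8
  -1 + 0 = -1
  -1 + 4 = 3
  -1 + 5 = 4
  -1 + 9 = 8
  -1 + 10 = 9
  0 + 4 = 4
  0 + 5 = 5
  0 + 9 = 9
  0 + 10 = 10
  4 + 5 = 9
  4 + 9 = 13
  4 + 10 = 14
  5 + 9 = 14
  5 + 10 = 15
  9 + 10 = 19
Collected distinct sums: {-3, -2, -1, 2, 3, 4, 5, 7, 8, 9, 10, 13, 14, 15, 19}
|A +̂ A| = 15
(Reference bound: |A +̂ A| ≥ 2|A| - 3 for |A| ≥ 2, with |A| = 7 giving ≥ 11.)

|A +̂ A| = 15


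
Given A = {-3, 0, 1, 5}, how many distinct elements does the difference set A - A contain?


A - A = {a - a' : a, a' ∈ A}; |A| = 4.
Bounds: 2|A|-1 ≤ |A - A| ≤ |A|² - |A| + 1, i.e. 7 ≤ |A - A| ≤ 13.
Note: 0 ∈ A - A always (from a - a). The set is symmetric: if d ∈ A - A then -d ∈ A - A.
Enumerate nonzero differences d = a - a' with a > a' (then include -d):
Positive differences: {1, 3, 4, 5, 8}
Full difference set: {0} ∪ (positive diffs) ∪ (negative diffs).
|A - A| = 1 + 2·5 = 11 (matches direct enumeration: 11).

|A - A| = 11


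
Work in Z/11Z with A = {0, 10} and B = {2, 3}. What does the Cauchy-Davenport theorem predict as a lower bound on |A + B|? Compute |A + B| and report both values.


Cauchy-Davenport: |A + B| ≥ min(p, |A| + |B| - 1) for A, B nonempty in Z/pZ.
|A| = 2, |B| = 2, p = 11.
CD lower bound = min(11, 2 + 2 - 1) = min(11, 3) = 3.
Compute A + B mod 11 directly:
a = 0: 0+2=2, 0+3=3
a = 10: 10+2=1, 10+3=2
A + B = {1, 2, 3}, so |A + B| = 3.
Verify: 3 ≥ 3? Yes ✓.

CD lower bound = 3, actual |A + B| = 3.


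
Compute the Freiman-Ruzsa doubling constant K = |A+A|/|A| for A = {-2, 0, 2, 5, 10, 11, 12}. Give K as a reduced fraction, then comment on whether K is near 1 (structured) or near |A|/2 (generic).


|A| = 7.
Compute A + A by enumerating all 49 pairs.
A + A = {-4, -2, 0, 2, 3, 4, 5, 7, 8, 9, 10, 11, 12, 13, 14, 15, 16, 17, 20, 21, 22, 23, 24}, so |A + A| = 23.
K = |A + A| / |A| = 23/7 (already in lowest terms) ≈ 3.2857.
Reference: AP of size 7 gives K = 13/7 ≈ 1.8571; a fully generic set of size 7 gives K ≈ 4.0000.

|A| = 7, |A + A| = 23, K = 23/7.


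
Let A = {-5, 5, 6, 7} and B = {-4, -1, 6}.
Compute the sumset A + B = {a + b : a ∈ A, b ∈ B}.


A + B = {a + b : a ∈ A, b ∈ B}.
Enumerate all |A|·|B| = 4·3 = 12 pairs (a, b) and collect distinct sums.
a = -5: -5+-4=-9, -5+-1=-6, -5+6=1
a = 5: 5+-4=1, 5+-1=4, 5+6=11
a = 6: 6+-4=2, 6+-1=5, 6+6=12
a = 7: 7+-4=3, 7+-1=6, 7+6=13
Collecting distinct sums: A + B = {-9, -6, 1, 2, 3, 4, 5, 6, 11, 12, 13}
|A + B| = 11

A + B = {-9, -6, 1, 2, 3, 4, 5, 6, 11, 12, 13}


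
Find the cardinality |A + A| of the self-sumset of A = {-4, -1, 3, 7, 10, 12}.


A + A = {a + a' : a, a' ∈ A}; |A| = 6.
General bounds: 2|A| - 1 ≤ |A + A| ≤ |A|(|A|+1)/2, i.e. 11 ≤ |A + A| ≤ 21.
Lower bound 2|A|-1 is attained iff A is an arithmetic progression.
Enumerate sums a + a' for a ≤ a' (symmetric, so this suffices):
a = -4: -4+-4=-8, -4+-1=-5, -4+3=-1, -4+7=3, -4+10=6, -4+12=8
a = -1: -1+-1=-2, -1+3=2, -1+7=6, -1+10=9, -1+12=11
a = 3: 3+3=6, 3+7=10, 3+10=13, 3+12=15
a = 7: 7+7=14, 7+10=17, 7+12=19
a = 10: 10+10=20, 10+12=22
a = 12: 12+12=24
Distinct sums: {-8, -5, -2, -1, 2, 3, 6, 8, 9, 10, 11, 13, 14, 15, 17, 19, 20, 22, 24}
|A + A| = 19

|A + A| = 19


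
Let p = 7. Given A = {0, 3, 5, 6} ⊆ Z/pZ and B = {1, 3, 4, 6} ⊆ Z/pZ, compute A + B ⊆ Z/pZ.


Work in Z/7Z: reduce every sum a + b modulo 7.
Enumerate all 16 pairs:
a = 0: 0+1=1, 0+3=3, 0+4=4, 0+6=6
a = 3: 3+1=4, 3+3=6, 3+4=0, 3+6=2
a = 5: 5+1=6, 5+3=1, 5+4=2, 5+6=4
a = 6: 6+1=0, 6+3=2, 6+4=3, 6+6=5
Distinct residues collected: {0, 1, 2, 3, 4, 5, 6}
|A + B| = 7 (out of 7 total residues).

A + B = {0, 1, 2, 3, 4, 5, 6}


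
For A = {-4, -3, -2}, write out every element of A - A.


A - A = {a - a' : a, a' ∈ A}.
Compute a - a' for each ordered pair (a, a'):
a = -4: -4--4=0, -4--3=-1, -4--2=-2
a = -3: -3--4=1, -3--3=0, -3--2=-1
a = -2: -2--4=2, -2--3=1, -2--2=0
Collecting distinct values (and noting 0 appears from a-a):
A - A = {-2, -1, 0, 1, 2}
|A - A| = 5

A - A = {-2, -1, 0, 1, 2}


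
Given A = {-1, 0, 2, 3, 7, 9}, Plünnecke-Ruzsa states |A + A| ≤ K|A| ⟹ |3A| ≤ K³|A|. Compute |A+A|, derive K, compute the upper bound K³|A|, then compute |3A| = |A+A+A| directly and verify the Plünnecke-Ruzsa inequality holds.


|A| = 6.
Step 1: Compute A + A by enumerating all 36 pairs.
A + A = {-2, -1, 0, 1, 2, 3, 4, 5, 6, 7, 8, 9, 10, 11, 12, 14, 16, 18}, so |A + A| = 18.
Step 2: Doubling constant K = |A + A|/|A| = 18/6 = 18/6 ≈ 3.0000.
Step 3: Plünnecke-Ruzsa gives |3A| ≤ K³·|A| = (3.0000)³ · 6 ≈ 162.0000.
Step 4: Compute 3A = A + A + A directly by enumerating all triples (a,b,c) ∈ A³; |3A| = 28.
Step 5: Check 28 ≤ 162.0000? Yes ✓.

K = 18/6, Plünnecke-Ruzsa bound K³|A| ≈ 162.0000, |3A| = 28, inequality holds.


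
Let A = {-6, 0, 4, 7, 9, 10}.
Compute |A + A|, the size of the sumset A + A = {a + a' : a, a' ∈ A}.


A + A = {a + a' : a, a' ∈ A}; |A| = 6.
General bounds: 2|A| - 1 ≤ |A + A| ≤ |A|(|A|+1)/2, i.e. 11 ≤ |A + A| ≤ 21.
Lower bound 2|A|-1 is attained iff A is an arithmetic progression.
Enumerate sums a + a' for a ≤ a' (symmetric, so this suffices):
a = -6: -6+-6=-12, -6+0=-6, -6+4=-2, -6+7=1, -6+9=3, -6+10=4
a = 0: 0+0=0, 0+4=4, 0+7=7, 0+9=9, 0+10=10
a = 4: 4+4=8, 4+7=11, 4+9=13, 4+10=14
a = 7: 7+7=14, 7+9=16, 7+10=17
a = 9: 9+9=18, 9+10=19
a = 10: 10+10=20
Distinct sums: {-12, -6, -2, 0, 1, 3, 4, 7, 8, 9, 10, 11, 13, 14, 16, 17, 18, 19, 20}
|A + A| = 19

|A + A| = 19


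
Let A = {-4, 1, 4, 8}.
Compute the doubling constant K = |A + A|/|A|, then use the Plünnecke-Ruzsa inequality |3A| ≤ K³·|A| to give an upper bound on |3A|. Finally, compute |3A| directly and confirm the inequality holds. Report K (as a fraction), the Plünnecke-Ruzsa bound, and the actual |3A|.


|A| = 4.
Step 1: Compute A + A by enumerating all 16 pairs.
A + A = {-8, -3, 0, 2, 4, 5, 8, 9, 12, 16}, so |A + A| = 10.
Step 2: Doubling constant K = |A + A|/|A| = 10/4 = 10/4 ≈ 2.5000.
Step 3: Plünnecke-Ruzsa gives |3A| ≤ K³·|A| = (2.5000)³ · 4 ≈ 62.5000.
Step 4: Compute 3A = A + A + A directly by enumerating all triples (a,b,c) ∈ A³; |3A| = 19.
Step 5: Check 19 ≤ 62.5000? Yes ✓.

K = 10/4, Plünnecke-Ruzsa bound K³|A| ≈ 62.5000, |3A| = 19, inequality holds.


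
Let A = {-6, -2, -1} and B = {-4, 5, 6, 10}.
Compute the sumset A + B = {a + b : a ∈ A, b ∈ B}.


A + B = {a + b : a ∈ A, b ∈ B}.
Enumerate all |A|·|B| = 3·4 = 12 pairs (a, b) and collect distinct sums.
a = -6: -6+-4=-10, -6+5=-1, -6+6=0, -6+10=4
a = -2: -2+-4=-6, -2+5=3, -2+6=4, -2+10=8
a = -1: -1+-4=-5, -1+5=4, -1+6=5, -1+10=9
Collecting distinct sums: A + B = {-10, -6, -5, -1, 0, 3, 4, 5, 8, 9}
|A + B| = 10

A + B = {-10, -6, -5, -1, 0, 3, 4, 5, 8, 9}


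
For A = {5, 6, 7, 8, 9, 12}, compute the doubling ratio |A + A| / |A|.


|A| = 6.
Compute A + A by enumerating all 36 pairs.
A + A = {10, 11, 12, 13, 14, 15, 16, 17, 18, 19, 20, 21, 24}, so |A + A| = 13.
K = |A + A| / |A| = 13/6 (already in lowest terms) ≈ 2.1667.
Reference: AP of size 6 gives K = 11/6 ≈ 1.8333; a fully generic set of size 6 gives K ≈ 3.5000.

|A| = 6, |A + A| = 13, K = 13/6.


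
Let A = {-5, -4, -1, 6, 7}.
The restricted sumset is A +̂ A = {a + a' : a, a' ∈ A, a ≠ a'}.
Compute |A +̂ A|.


Restricted sumset: A +̂ A = {a + a' : a ∈ A, a' ∈ A, a ≠ a'}.
Equivalently, take A + A and drop any sum 2a that is achievable ONLY as a + a for a ∈ A (i.e. sums representable only with equal summands).
Enumerate pairs (a, a') with a < a' (symmetric, so each unordered pair gives one sum; this covers all a ≠ a'):
  -5 + -4 = -9
  -5 + -1 = -6
  -5 + 6 = 1
  -5 + 7 = 2
  -4 + -1 = -5
  -4 + 6 = 2
  -4 + 7 = 3
  -1 + 6 = 5
  -1 + 7 = 6
  6 + 7 = 13
Collected distinct sums: {-9, -6, -5, 1, 2, 3, 5, 6, 13}
|A +̂ A| = 9
(Reference bound: |A +̂ A| ≥ 2|A| - 3 for |A| ≥ 2, with |A| = 5 giving ≥ 7.)

|A +̂ A| = 9


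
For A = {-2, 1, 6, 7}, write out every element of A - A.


A - A = {a - a' : a, a' ∈ A}.
Compute a - a' for each ordered pair (a, a'):
a = -2: -2--2=0, -2-1=-3, -2-6=-8, -2-7=-9
a = 1: 1--2=3, 1-1=0, 1-6=-5, 1-7=-6
a = 6: 6--2=8, 6-1=5, 6-6=0, 6-7=-1
a = 7: 7--2=9, 7-1=6, 7-6=1, 7-7=0
Collecting distinct values (and noting 0 appears from a-a):
A - A = {-9, -8, -6, -5, -3, -1, 0, 1, 3, 5, 6, 8, 9}
|A - A| = 13

A - A = {-9, -8, -6, -5, -3, -1, 0, 1, 3, 5, 6, 8, 9}


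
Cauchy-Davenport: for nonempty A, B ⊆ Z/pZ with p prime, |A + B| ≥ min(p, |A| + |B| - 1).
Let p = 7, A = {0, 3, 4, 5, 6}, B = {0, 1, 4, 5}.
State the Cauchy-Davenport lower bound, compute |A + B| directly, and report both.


Cauchy-Davenport: |A + B| ≥ min(p, |A| + |B| - 1) for A, B nonempty in Z/pZ.
|A| = 5, |B| = 4, p = 7.
CD lower bound = min(7, 5 + 4 - 1) = min(7, 8) = 7.
Compute A + B mod 7 directly:
a = 0: 0+0=0, 0+1=1, 0+4=4, 0+5=5
a = 3: 3+0=3, 3+1=4, 3+4=0, 3+5=1
a = 4: 4+0=4, 4+1=5, 4+4=1, 4+5=2
a = 5: 5+0=5, 5+1=6, 5+4=2, 5+5=3
a = 6: 6+0=6, 6+1=0, 6+4=3, 6+5=4
A + B = {0, 1, 2, 3, 4, 5, 6}, so |A + B| = 7.
Verify: 7 ≥ 7? Yes ✓.

CD lower bound = 7, actual |A + B| = 7.


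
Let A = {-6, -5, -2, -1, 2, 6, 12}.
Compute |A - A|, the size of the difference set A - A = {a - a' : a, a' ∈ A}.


A - A = {a - a' : a, a' ∈ A}; |A| = 7.
Bounds: 2|A|-1 ≤ |A - A| ≤ |A|² - |A| + 1, i.e. 13 ≤ |A - A| ≤ 43.
Note: 0 ∈ A - A always (from a - a). The set is symmetric: if d ∈ A - A then -d ∈ A - A.
Enumerate nonzero differences d = a - a' with a > a' (then include -d):
Positive differences: {1, 3, 4, 5, 6, 7, 8, 10, 11, 12, 13, 14, 17, 18}
Full difference set: {0} ∪ (positive diffs) ∪ (negative diffs).
|A - A| = 1 + 2·14 = 29 (matches direct enumeration: 29).

|A - A| = 29


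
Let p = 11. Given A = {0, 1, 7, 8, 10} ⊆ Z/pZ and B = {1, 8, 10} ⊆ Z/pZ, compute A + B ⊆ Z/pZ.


Work in Z/11Z: reduce every sum a + b modulo 11.
Enumerate all 15 pairs:
a = 0: 0+1=1, 0+8=8, 0+10=10
a = 1: 1+1=2, 1+8=9, 1+10=0
a = 7: 7+1=8, 7+8=4, 7+10=6
a = 8: 8+1=9, 8+8=5, 8+10=7
a = 10: 10+1=0, 10+8=7, 10+10=9
Distinct residues collected: {0, 1, 2, 4, 5, 6, 7, 8, 9, 10}
|A + B| = 10 (out of 11 total residues).

A + B = {0, 1, 2, 4, 5, 6, 7, 8, 9, 10}


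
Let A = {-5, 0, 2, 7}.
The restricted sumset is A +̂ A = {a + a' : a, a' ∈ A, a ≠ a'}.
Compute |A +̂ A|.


Restricted sumset: A +̂ A = {a + a' : a ∈ A, a' ∈ A, a ≠ a'}.
Equivalently, take A + A and drop any sum 2a that is achievable ONLY as a + a for a ∈ A (i.e. sums representable only with equal summands).
Enumerate pairs (a, a') with a < a' (symmetric, so each unordered pair gives one sum; this covers all a ≠ a'):
  -5 + 0 = -5
  -5 + 2 = -3
  -5 + 7 = 2
  0 + 2 = 2
  0 + 7 = 7
  2 + 7 = 9
Collected distinct sums: {-5, -3, 2, 7, 9}
|A +̂ A| = 5
(Reference bound: |A +̂ A| ≥ 2|A| - 3 for |A| ≥ 2, with |A| = 4 giving ≥ 5.)

|A +̂ A| = 5


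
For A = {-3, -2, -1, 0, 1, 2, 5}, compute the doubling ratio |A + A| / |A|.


|A| = 7.
Compute A + A by enumerating all 49 pairs.
A + A = {-6, -5, -4, -3, -2, -1, 0, 1, 2, 3, 4, 5, 6, 7, 10}, so |A + A| = 15.
K = |A + A| / |A| = 15/7 (already in lowest terms) ≈ 2.1429.
Reference: AP of size 7 gives K = 13/7 ≈ 1.8571; a fully generic set of size 7 gives K ≈ 4.0000.

|A| = 7, |A + A| = 15, K = 15/7.


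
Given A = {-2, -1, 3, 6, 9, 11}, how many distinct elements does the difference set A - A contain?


A - A = {a - a' : a, a' ∈ A}; |A| = 6.
Bounds: 2|A|-1 ≤ |A - A| ≤ |A|² - |A| + 1, i.e. 11 ≤ |A - A| ≤ 31.
Note: 0 ∈ A - A always (from a - a). The set is symmetric: if d ∈ A - A then -d ∈ A - A.
Enumerate nonzero differences d = a - a' with a > a' (then include -d):
Positive differences: {1, 2, 3, 4, 5, 6, 7, 8, 10, 11, 12, 13}
Full difference set: {0} ∪ (positive diffs) ∪ (negative diffs).
|A - A| = 1 + 2·12 = 25 (matches direct enumeration: 25).

|A - A| = 25


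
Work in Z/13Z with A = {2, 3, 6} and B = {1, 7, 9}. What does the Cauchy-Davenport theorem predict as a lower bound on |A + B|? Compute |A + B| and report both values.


Cauchy-Davenport: |A + B| ≥ min(p, |A| + |B| - 1) for A, B nonempty in Z/pZ.
|A| = 3, |B| = 3, p = 13.
CD lower bound = min(13, 3 + 3 - 1) = min(13, 5) = 5.
Compute A + B mod 13 directly:
a = 2: 2+1=3, 2+7=9, 2+9=11
a = 3: 3+1=4, 3+7=10, 3+9=12
a = 6: 6+1=7, 6+7=0, 6+9=2
A + B = {0, 2, 3, 4, 7, 9, 10, 11, 12}, so |A + B| = 9.
Verify: 9 ≥ 5? Yes ✓.

CD lower bound = 5, actual |A + B| = 9.


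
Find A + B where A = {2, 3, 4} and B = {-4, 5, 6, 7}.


A + B = {a + b : a ∈ A, b ∈ B}.
Enumerate all |A|·|B| = 3·4 = 12 pairs (a, b) and collect distinct sums.
a = 2: 2+-4=-2, 2+5=7, 2+6=8, 2+7=9
a = 3: 3+-4=-1, 3+5=8, 3+6=9, 3+7=10
a = 4: 4+-4=0, 4+5=9, 4+6=10, 4+7=11
Collecting distinct sums: A + B = {-2, -1, 0, 7, 8, 9, 10, 11}
|A + B| = 8

A + B = {-2, -1, 0, 7, 8, 9, 10, 11}


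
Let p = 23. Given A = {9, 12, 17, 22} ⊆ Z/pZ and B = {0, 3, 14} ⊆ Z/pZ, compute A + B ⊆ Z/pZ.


Work in Z/23Z: reduce every sum a + b modulo 23.
Enumerate all 12 pairs:
a = 9: 9+0=9, 9+3=12, 9+14=0
a = 12: 12+0=12, 12+3=15, 12+14=3
a = 17: 17+0=17, 17+3=20, 17+14=8
a = 22: 22+0=22, 22+3=2, 22+14=13
Distinct residues collected: {0, 2, 3, 8, 9, 12, 13, 15, 17, 20, 22}
|A + B| = 11 (out of 23 total residues).

A + B = {0, 2, 3, 8, 9, 12, 13, 15, 17, 20, 22}


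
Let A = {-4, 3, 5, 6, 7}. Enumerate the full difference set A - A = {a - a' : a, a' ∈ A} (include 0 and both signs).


A - A = {a - a' : a, a' ∈ A}.
Compute a - a' for each ordered pair (a, a'):
a = -4: -4--4=0, -4-3=-7, -4-5=-9, -4-6=-10, -4-7=-11
a = 3: 3--4=7, 3-3=0, 3-5=-2, 3-6=-3, 3-7=-4
a = 5: 5--4=9, 5-3=2, 5-5=0, 5-6=-1, 5-7=-2
a = 6: 6--4=10, 6-3=3, 6-5=1, 6-6=0, 6-7=-1
a = 7: 7--4=11, 7-3=4, 7-5=2, 7-6=1, 7-7=0
Collecting distinct values (and noting 0 appears from a-a):
A - A = {-11, -10, -9, -7, -4, -3, -2, -1, 0, 1, 2, 3, 4, 7, 9, 10, 11}
|A - A| = 17

A - A = {-11, -10, -9, -7, -4, -3, -2, -1, 0, 1, 2, 3, 4, 7, 9, 10, 11}


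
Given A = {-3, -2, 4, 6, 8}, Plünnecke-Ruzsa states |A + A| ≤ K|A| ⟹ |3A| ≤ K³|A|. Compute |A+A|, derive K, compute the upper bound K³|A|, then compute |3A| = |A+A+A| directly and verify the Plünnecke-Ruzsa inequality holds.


|A| = 5.
Step 1: Compute A + A by enumerating all 25 pairs.
A + A = {-6, -5, -4, 1, 2, 3, 4, 5, 6, 8, 10, 12, 14, 16}, so |A + A| = 14.
Step 2: Doubling constant K = |A + A|/|A| = 14/5 = 14/5 ≈ 2.8000.
Step 3: Plünnecke-Ruzsa gives |3A| ≤ K³·|A| = (2.8000)³ · 5 ≈ 109.7600.
Step 4: Compute 3A = A + A + A directly by enumerating all triples (a,b,c) ∈ A³; |3A| = 26.
Step 5: Check 26 ≤ 109.7600? Yes ✓.

K = 14/5, Plünnecke-Ruzsa bound K³|A| ≈ 109.7600, |3A| = 26, inequality holds.


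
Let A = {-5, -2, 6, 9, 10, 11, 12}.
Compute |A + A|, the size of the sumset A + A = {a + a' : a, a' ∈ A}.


A + A = {a + a' : a, a' ∈ A}; |A| = 7.
General bounds: 2|A| - 1 ≤ |A + A| ≤ |A|(|A|+1)/2, i.e. 13 ≤ |A + A| ≤ 28.
Lower bound 2|A|-1 is attained iff A is an arithmetic progression.
Enumerate sums a + a' for a ≤ a' (symmetric, so this suffices):
a = -5: -5+-5=-10, -5+-2=-7, -5+6=1, -5+9=4, -5+10=5, -5+11=6, -5+12=7
a = -2: -2+-2=-4, -2+6=4, -2+9=7, -2+10=8, -2+11=9, -2+12=10
a = 6: 6+6=12, 6+9=15, 6+10=16, 6+11=17, 6+12=18
a = 9: 9+9=18, 9+10=19, 9+11=20, 9+12=21
a = 10: 10+10=20, 10+11=21, 10+12=22
a = 11: 11+11=22, 11+12=23
a = 12: 12+12=24
Distinct sums: {-10, -7, -4, 1, 4, 5, 6, 7, 8, 9, 10, 12, 15, 16, 17, 18, 19, 20, 21, 22, 23, 24}
|A + A| = 22

|A + A| = 22
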